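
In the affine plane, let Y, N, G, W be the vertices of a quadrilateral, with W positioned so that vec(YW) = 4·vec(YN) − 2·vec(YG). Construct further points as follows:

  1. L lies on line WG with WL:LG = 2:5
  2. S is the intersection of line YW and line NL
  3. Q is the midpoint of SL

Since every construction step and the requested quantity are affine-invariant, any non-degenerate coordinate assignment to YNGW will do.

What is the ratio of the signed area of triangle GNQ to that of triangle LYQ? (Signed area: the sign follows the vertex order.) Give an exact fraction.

[GNQ]:[LYQ] = 25/16

Choose coordinates Y = (0, 0), N = (1, 0), G = (0, 1), W = (4, -2).
1. L lies on line WG with WL:LG = 2:5 ⇒ L = (20/7, -8/7)
2. S is the intersection of line YW and line NL ⇒ S = (16/3, -8/3)
3. Q is the midpoint of SL ⇒ Q = (86/21, -40/21)
2·[GNQ] = 25/21, 2·[LYQ] = 16/21
[GNQ]:[LYQ] = 25/21:16/21 = 25/16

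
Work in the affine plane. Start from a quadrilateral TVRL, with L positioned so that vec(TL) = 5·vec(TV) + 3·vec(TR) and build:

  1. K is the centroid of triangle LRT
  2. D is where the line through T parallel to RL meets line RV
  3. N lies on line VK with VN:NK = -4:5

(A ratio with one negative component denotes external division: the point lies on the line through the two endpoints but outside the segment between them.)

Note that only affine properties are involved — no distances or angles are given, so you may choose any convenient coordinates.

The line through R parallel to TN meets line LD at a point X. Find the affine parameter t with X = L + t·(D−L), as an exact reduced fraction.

t = 14/11

Assign T = (0, 0), V = (1, 0), R = (0, 1), L = (5, 3) — the answer is frame-independent, so this choice is without loss of generality.
1. K is the centroid of triangle LRT ⇒ K = (5/3, 4/3)
2. D is where the line through T parallel to RL meets line RV ⇒ D = (5/7, 2/7)
3. N lies on line VK with VN:NK = -4:5 ⇒ N = (-5/3, -16/3)
through R parallel to TN: direction (-5/3, -16/3); meets LD at X = (-5/11, -5/11)
X = L + t·(D−L) with t = 14/11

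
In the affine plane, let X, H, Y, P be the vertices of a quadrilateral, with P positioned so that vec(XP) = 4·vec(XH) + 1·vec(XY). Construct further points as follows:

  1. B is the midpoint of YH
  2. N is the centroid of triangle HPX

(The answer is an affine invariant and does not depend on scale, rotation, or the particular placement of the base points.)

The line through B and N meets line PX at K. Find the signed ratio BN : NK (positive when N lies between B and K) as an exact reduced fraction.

BN:NK = -11/2

Choose coordinates X = (0, 0), H = (1, 0), Y = (0, 1), P = (4, 1).
1. B is the midpoint of YH ⇒ B = (1/2, 1/2)
2. N is the centroid of triangle HPX ⇒ N = (5/3, 1/3)
line BN meets PX at K = (16/11, 4/11)
N = B + t·(K−B) with t = 11/9, so BN:NK = 11/9:-2/9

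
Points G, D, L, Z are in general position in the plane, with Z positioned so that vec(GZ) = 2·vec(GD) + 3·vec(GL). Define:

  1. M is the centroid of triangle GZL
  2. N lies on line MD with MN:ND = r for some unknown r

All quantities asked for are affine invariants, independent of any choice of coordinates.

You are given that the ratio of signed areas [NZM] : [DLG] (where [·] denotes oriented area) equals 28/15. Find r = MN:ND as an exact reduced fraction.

Work in coordinates with G = (0, 0), D = (1, 0), L = (0, 1), Z = (2, 3).
1. M is the centroid of triangle GZL ⇒ M = (2/3, 4/3)
2. With MN:ND = r, write λ = r/(r+1) so N = M + λ·(D−M); N is affine-linear in λ
Every point depending on N is an affine combination of N and λ-independent points, so each such coordinate is linear in λ; the λ² term in each signed area is a multiple of (D−M)×(D−M) = 0, so 2·[NZM] and 2·[DLG] are each linear in λ. Evaluating at λ=0 and λ=1:
  2·[NZM] = 7/3·λ,   2·[DLG] = 1
So [NZM]:[DLG] = (7/3·λ) / (1). Setting this equal to 28/15:
  7/3·λ = 28/15·(1)  ⇒  λ = 4/5
Then r = λ/(1−λ) = (4/5)/(1/5) = 4. Check: with r = 4, N = (14/15, 4/15) and [NZM]:[DLG] = 28/15 as required.

r = 4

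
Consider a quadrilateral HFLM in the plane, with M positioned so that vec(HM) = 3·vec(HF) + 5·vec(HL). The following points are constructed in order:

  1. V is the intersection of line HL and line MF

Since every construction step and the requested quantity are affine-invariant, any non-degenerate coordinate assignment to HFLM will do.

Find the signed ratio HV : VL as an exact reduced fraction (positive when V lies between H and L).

Work in coordinates with H = (0, 0), F = (1, 0), L = (0, 1), M = (3, 5).
1. V is the intersection of line HL and line MF ⇒ V = (0, -5/2)
V = H + t·(L−H) with t = -5/2, so HV:VL = t:(1−t) = -5/2:7/2

HV:VL = -5/7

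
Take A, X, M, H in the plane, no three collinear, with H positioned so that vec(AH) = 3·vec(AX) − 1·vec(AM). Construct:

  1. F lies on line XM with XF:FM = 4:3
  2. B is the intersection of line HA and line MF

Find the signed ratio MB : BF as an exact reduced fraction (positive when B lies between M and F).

MB:BF = -7/5

Set A = (0, 0), X = (1, 0), M = (0, 1), H = (3, -1); any affine frame gives the same invariant.
1. F lies on line XM with XF:FM = 4:3 ⇒ F = (3/7, 4/7)
2. B is the intersection of line HA and line MF ⇒ B = (3/2, -1/2)
B = M + t·(F−M) with t = 7/2, so MB:BF = t:(1−t) = 7/2:-5/2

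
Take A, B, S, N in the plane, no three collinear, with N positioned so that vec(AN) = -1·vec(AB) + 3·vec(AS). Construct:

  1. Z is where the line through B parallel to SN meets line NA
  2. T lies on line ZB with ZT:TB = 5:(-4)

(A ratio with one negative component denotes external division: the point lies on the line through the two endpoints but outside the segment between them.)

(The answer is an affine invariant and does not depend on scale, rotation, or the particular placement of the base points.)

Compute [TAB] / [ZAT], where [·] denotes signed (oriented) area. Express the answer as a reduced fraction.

Set A = (0, 0), B = (1, 0), S = (0, 1), N = (-1, 3); any affine frame gives the same invariant.
1. Z is where the line through B parallel to SN meets line NA ⇒ Z = (-2, 6)
2. T lies on line ZB with ZT:TB = 5:(-4) ⇒ T = (13, -24)
2·[TAB] = -24, 2·[ZAT] = 30
[TAB]:[ZAT] = -24:30 = -4/5

[TAB]:[ZAT] = -4/5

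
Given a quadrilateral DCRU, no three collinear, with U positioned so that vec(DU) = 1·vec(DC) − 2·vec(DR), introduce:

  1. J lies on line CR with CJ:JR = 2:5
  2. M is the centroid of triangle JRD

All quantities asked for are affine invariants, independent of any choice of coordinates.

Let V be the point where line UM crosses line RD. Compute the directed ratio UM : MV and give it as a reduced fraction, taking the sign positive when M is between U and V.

Work in coordinates with D = (0, 0), C = (1, 0), R = (0, 1), U = (1, -2).
1. J lies on line CR with CJ:JR = 2:5 ⇒ J = (5/7, 2/7)
2. M is the centroid of triangle JRD ⇒ M = (5/21, 3/7)
line UM meets RD at V = (0, 19/16)
M = U + t·(V−U) with t = 16/21, so UM:MV = 16/21:5/21

UM:MV = 16/5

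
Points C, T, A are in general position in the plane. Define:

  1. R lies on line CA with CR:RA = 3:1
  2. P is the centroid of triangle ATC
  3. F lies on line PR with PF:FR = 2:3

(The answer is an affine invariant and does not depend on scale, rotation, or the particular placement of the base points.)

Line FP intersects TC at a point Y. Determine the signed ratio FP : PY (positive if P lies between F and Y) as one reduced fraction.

FP:PY = 1/2

Assign C = (0, 0), T = (1, 0), A = (0, 1) — the answer is frame-independent, so this choice is without loss of generality.
1. R lies on line CA with CR:RA = 3:1 ⇒ R = (0, 3/4)
2. P is the centroid of triangle ATC ⇒ P = (1/3, 1/3)
3. F lies on line PR with PF:FR = 2:3 ⇒ F = (1/5, 1/2)
line FP meets TC at Y = (3/5, 0)
P = F + t·(Y−F) with t = 1/3, so FP:PY = 1/3:2/3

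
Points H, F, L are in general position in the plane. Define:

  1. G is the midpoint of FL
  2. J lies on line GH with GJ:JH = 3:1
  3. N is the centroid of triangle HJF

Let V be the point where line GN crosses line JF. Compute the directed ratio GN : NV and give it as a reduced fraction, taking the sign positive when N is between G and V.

Work in coordinates with H = (0, 0), F = (1, 0), L = (0, 1).
1. G is the midpoint of FL ⇒ G = (1/2, 1/2)
2. J lies on line GH with GJ:JH = 3:1 ⇒ J = (1/8, 1/8)
3. N is the centroid of triangle HJF ⇒ N = (3/8, 1/24)
line GN meets JF at V = (31/80, 7/80)
N = G + t·(V−G) with t = 10/9, so GN:NV = 10/9:-1/9

GN:NV = -10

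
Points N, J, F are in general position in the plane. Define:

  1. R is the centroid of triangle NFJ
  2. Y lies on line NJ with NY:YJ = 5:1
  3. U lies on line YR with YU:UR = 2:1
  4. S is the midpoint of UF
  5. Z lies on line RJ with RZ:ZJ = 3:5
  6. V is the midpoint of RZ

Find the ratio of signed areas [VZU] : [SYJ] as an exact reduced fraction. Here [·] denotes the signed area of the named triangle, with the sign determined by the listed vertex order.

[VZU]:[SYJ] = -3/88

Set N = (0, 0), J = (1, 0), F = (0, 1); any affine frame gives the same invariant.
1. R is the centroid of triangle NFJ ⇒ R = (1/3, 1/3)
2. Y lies on line NJ with NY:YJ = 5:1 ⇒ Y = (5/6, 0)
3. U lies on line YR with YU:UR = 2:1 ⇒ U = (1/2, 2/9)
4. S is the midpoint of UF ⇒ S = (1/4, 11/18)
5. Z lies on line RJ with RZ:ZJ = 3:5 ⇒ Z = (7/12, 5/24)
6. V is the midpoint of RZ ⇒ V = (11/24, 13/48)
2·[VZU] = -1/288, 2·[SYJ] = 11/108
[VZU]:[SYJ] = -1/288:11/108 = -3/88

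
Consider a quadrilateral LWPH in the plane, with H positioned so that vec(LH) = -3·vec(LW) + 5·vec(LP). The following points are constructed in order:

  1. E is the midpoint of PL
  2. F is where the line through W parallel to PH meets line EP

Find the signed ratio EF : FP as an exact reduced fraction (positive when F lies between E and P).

Set L = (0, 0), W = (1, 0), P = (0, 1), H = (-3, 5); any affine frame gives the same invariant.
1. E is the midpoint of PL ⇒ E = (0, 1/2)
2. F is where the line through W parallel to PH meets line EP ⇒ F = (0, 4/3)
F = E + t·(P−E) with t = 5/3, so EF:FP = t:(1−t) = 5/3:-2/3

EF:FP = -5/2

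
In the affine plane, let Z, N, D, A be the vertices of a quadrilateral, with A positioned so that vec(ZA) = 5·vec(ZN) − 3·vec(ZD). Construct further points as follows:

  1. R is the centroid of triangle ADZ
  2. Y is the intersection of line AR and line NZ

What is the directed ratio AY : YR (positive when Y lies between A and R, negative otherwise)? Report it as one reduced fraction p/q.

Set Z = (0, 0), N = (1, 0), D = (0, 1), A = (5, -3); any affine frame gives the same invariant.
1. R is the centroid of triangle ADZ ⇒ R = (5/3, -2/3)
2. Y is the intersection of line AR and line NZ ⇒ Y = (5/7, 0)
Y = A + t·(R−A) with t = 9/7, so AY:YR = t:(1−t) = 9/7:-2/7

AY:YR = -9/2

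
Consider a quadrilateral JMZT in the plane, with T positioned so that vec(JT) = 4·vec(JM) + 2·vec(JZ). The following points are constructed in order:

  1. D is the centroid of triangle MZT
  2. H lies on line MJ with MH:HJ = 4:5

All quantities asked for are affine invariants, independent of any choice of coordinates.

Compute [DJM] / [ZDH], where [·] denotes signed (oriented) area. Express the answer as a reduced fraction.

[DJM]:[ZDH] = -3/5

Choose coordinates J = (0, 0), M = (1, 0), Z = (0, 1), T = (4, 2).
1. D is the centroid of triangle MZT ⇒ D = (5/3, 1)
2. H lies on line MJ with MH:HJ = 4:5 ⇒ H = (5/9, 0)
2·[DJM] = 1, 2·[ZDH] = -5/3
[DJM]:[ZDH] = 1:-5/3 = -3/5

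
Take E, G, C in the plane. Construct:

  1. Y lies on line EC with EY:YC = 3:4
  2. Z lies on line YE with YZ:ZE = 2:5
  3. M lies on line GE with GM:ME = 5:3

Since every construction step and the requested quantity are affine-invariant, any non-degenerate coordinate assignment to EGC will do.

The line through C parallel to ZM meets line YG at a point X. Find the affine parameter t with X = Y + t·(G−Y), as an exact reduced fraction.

t = 28/19

Set E = (0, 0), G = (1, 0), C = (0, 1); any affine frame gives the same invariant.
1. Y lies on line EC with EY:YC = 3:4 ⇒ Y = (0, 3/7)
2. Z lies on line YE with YZ:ZE = 2:5 ⇒ Z = (0, 15/49)
3. M lies on line GE with GM:ME = 5:3 ⇒ M = (3/8, 0)
through C parallel to ZM: direction (3/8, -15/49); meets YG at X = (28/19, -27/133)
X = Y + t·(G−Y) with t = 28/19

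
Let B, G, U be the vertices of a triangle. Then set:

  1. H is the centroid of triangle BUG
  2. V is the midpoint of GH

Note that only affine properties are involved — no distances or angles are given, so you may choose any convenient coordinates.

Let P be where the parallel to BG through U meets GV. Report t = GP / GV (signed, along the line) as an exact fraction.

t = 6

Assign B = (0, 0), G = (1, 0), U = (0, 1) — the answer is frame-independent, so this choice is without loss of generality.
1. H is the centroid of triangle BUG ⇒ H = (1/3, 1/3)
2. V is the midpoint of GH ⇒ V = (2/3, 1/6)
through U parallel to BG: direction (1, 0); meets GV at P = (-1, 1)
P = G + t·(V−G) with t = 6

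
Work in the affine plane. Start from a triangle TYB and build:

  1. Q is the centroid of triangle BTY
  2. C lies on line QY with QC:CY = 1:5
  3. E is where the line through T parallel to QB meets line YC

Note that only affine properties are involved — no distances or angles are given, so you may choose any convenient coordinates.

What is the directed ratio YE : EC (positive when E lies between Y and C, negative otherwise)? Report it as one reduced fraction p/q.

YE:EC = -12/7

Assign T = (0, 0), Y = (1, 0), B = (0, 1) — the answer is frame-independent, so this choice is without loss of generality.
1. Q is the centroid of triangle BTY ⇒ Q = (1/3, 1/3)
2. C lies on line QY with QC:CY = 1:5 ⇒ C = (4/9, 5/18)
3. E is where the line through T parallel to QB meets line YC ⇒ E = (-1/3, 2/3)
E = Y + t·(C−Y) with t = 12/5, so YE:EC = t:(1−t) = 12/5:-7/5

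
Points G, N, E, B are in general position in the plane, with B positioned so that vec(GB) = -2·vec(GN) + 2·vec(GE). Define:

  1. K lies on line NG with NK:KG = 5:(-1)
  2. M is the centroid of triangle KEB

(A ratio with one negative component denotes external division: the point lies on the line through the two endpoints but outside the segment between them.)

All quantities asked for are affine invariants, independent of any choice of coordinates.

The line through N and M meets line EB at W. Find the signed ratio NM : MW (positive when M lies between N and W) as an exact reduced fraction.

NM:MW = 1/3

Set G = (0, 0), N = (1, 0), E = (0, 1), B = (-2, 2); any affine frame gives the same invariant.
1. K lies on line NG with NK:KG = 5:(-1) ⇒ K = (-1/4, 0)
2. M is the centroid of triangle KEB ⇒ M = (-3/4, 1)
line NM meets EB at W = (-6, 4)
M = N + t·(W−N) with t = 1/4, so NM:MW = 1/4:3/4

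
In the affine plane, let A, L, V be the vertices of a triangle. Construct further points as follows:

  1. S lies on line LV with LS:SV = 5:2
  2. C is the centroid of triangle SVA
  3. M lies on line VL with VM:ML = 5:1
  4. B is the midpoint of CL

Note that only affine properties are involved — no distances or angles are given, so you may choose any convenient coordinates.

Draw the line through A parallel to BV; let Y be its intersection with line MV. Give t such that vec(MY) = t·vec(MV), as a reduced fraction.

Assign A = (0, 0), L = (1, 0), V = (0, 1) — the answer is frame-independent, so this choice is without loss of generality.
1. S lies on line LV with LS:SV = 5:2 ⇒ S = (2/7, 5/7)
2. C is the centroid of triangle SVA ⇒ C = (2/21, 4/7)
3. M lies on line VL with VM:ML = 5:1 ⇒ M = (5/6, 1/6)
4. B is the midpoint of CL ⇒ B = (23/42, 2/7)
through A parallel to BV: direction (-23/42, 5/7); meets MV at Y = (-23/7, 30/7)
Y = M + t·(V−M) with t = 173/35

t = 173/35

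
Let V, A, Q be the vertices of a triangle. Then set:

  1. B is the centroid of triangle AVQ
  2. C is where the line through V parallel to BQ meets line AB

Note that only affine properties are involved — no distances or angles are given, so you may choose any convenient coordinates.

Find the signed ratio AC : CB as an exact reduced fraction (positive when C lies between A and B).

AC:CB = -2

Choose coordinates V = (0, 0), A = (1, 0), Q = (0, 1).
1. B is the centroid of triangle AVQ ⇒ B = (1/3, 1/3)
2. C is where the line through V parallel to BQ meets line AB ⇒ C = (-1/3, 2/3)
C = A + t·(B−A) with t = 2, so AC:CB = t:(1−t) = 2:-1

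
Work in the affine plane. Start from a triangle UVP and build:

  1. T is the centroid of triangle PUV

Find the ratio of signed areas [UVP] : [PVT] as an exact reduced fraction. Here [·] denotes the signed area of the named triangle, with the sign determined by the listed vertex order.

[UVP]:[PVT] = -3

Set U = (0, 0), V = (1, 0), P = (0, 1); any affine frame gives the same invariant.
1. T is the centroid of triangle PUV ⇒ T = (1/3, 1/3)
2·[UVP] = 1, 2·[PVT] = -1/3
[UVP]:[PVT] = 1:-1/3 = -3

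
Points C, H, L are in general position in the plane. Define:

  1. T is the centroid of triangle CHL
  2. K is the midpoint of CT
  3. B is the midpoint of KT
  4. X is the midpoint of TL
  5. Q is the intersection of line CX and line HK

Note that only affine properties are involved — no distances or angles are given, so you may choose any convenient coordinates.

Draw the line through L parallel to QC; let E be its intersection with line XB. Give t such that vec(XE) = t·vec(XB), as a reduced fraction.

Choose coordinates C = (0, 0), H = (1, 0), L = (0, 1).
1. T is the centroid of triangle CHL ⇒ T = (1/3, 1/3)
2. K is the midpoint of CT ⇒ K = (1/6, 1/6)
3. B is the midpoint of KT ⇒ B = (1/4, 1/4)
4. X is the midpoint of TL ⇒ X = (1/6, 2/3)
5. Q is the intersection of line CX and line HK ⇒ Q = (1/21, 4/21)
through L parallel to QC: direction (-1/21, -4/21); meets XB at E = (1/18, 11/9)
E = X + t·(B−X) with t = -4/3

t = -4/3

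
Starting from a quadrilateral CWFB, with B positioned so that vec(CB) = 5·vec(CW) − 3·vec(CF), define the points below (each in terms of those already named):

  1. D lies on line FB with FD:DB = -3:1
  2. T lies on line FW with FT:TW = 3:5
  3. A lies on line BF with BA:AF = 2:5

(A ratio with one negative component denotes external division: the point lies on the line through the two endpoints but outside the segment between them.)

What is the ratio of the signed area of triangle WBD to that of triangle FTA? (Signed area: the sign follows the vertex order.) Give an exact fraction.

[WBD]:[FTA] = -28/15

Set C = (0, 0), W = (1, 0), F = (0, 1), B = (5, -3); any affine frame gives the same invariant.
1. D lies on line FB with FD:DB = -3:1 ⇒ D = (15/2, -5)
2. T lies on line FW with FT:TW = 3:5 ⇒ T = (3/8, 5/8)
3. A lies on line BF with BA:AF = 2:5 ⇒ A = (25/7, -13/7)
2·[WBD] = -1/2, 2·[FTA] = 15/56
[WBD]:[FTA] = -1/2:15/56 = -28/15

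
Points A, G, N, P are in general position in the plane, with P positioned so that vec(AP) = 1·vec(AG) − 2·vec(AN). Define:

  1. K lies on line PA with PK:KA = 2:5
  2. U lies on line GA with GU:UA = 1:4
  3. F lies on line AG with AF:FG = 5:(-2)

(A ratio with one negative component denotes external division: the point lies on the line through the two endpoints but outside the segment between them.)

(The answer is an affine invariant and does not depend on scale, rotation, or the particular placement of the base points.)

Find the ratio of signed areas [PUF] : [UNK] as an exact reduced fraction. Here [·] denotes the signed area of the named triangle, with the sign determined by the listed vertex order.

[PUF]:[UNK] = -182/129

Choose coordinates A = (0, 0), G = (1, 0), N = (0, 1), P = (1, -2).
1. K lies on line PA with PK:KA = 2:5 ⇒ K = (5/7, -10/7)
2. U lies on line GA with GU:UA = 1:4 ⇒ U = (4/5, 0)
3. F lies on line AG with AF:FG = 5:(-2) ⇒ F = (5/3, 0)
2·[PUF] = -26/15, 2·[UNK] = 43/35
[PUF]:[UNK] = -26/15:43/35 = -182/129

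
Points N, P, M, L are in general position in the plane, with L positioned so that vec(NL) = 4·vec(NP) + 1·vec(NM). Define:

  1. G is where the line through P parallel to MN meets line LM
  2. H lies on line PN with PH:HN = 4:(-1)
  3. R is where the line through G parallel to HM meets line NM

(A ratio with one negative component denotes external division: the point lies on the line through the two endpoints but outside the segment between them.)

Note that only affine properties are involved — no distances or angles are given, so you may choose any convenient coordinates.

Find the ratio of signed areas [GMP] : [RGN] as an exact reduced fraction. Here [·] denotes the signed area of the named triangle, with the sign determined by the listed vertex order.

[GMP]:[RGN] = 1/2

Work in coordinates with N = (0, 0), P = (1, 0), M = (0, 1), L = (4, 1).
1. G is where the line through P parallel to MN meets line LM ⇒ G = (1, 1)
2. H lies on line PN with PH:HN = 4:(-1) ⇒ H = (-1/3, 0)
3. R is where the line through G parallel to HM meets line NM ⇒ R = (0, -2)
2·[GMP] = 1, 2·[RGN] = 2
[GMP]:[RGN] = 1:2 = 1/2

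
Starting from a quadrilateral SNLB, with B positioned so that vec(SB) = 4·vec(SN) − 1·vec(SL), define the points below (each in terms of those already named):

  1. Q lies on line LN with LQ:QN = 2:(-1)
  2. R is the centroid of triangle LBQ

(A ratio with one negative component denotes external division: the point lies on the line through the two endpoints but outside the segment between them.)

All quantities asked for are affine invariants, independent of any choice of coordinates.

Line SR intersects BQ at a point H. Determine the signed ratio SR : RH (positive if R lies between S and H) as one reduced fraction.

Set S = (0, 0), N = (1, 0), L = (0, 1), B = (4, -1); any affine frame gives the same invariant.
1. Q lies on line LN with LQ:QN = 2:(-1) ⇒ Q = (2, -1)
2. R is the centroid of triangle LBQ ⇒ R = (2, -1/3)
line SR meets BQ at H = (6, -1)
R = S + t·(H−S) with t = 1/3, so SR:RH = 1/3:2/3

SR:RH = 1/2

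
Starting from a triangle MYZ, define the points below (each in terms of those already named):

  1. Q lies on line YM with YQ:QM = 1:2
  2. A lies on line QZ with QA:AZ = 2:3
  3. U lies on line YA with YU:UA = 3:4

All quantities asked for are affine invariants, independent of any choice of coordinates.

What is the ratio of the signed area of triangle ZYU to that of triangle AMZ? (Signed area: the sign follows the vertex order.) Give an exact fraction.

[ZYU]:[AMZ] = 3/14

Work in coordinates with M = (0, 0), Y = (1, 0), Z = (0, 1).
1. Q lies on line YM with YQ:QM = 1:2 ⇒ Q = (2/3, 0)
2. A lies on line QZ with QA:AZ = 2:3 ⇒ A = (2/5, 2/5)
3. U lies on line YA with YU:UA = 3:4 ⇒ U = (26/35, 6/35)
2·[ZYU] = -3/35, 2·[AMZ] = -2/5
[ZYU]:[AMZ] = -3/35:-2/5 = 3/14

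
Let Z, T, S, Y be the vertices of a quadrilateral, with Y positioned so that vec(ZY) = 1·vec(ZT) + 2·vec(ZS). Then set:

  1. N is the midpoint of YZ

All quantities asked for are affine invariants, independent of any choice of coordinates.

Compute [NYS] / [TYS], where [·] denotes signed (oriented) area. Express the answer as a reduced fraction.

Assign Z = (0, 0), T = (1, 0), S = (0, 1), Y = (1, 2) — the answer is frame-independent, so this choice is without loss of generality.
1. N is the midpoint of YZ ⇒ N = (1/2, 1)
2·[NYS] = 1/2, 2·[TYS] = 2
[NYS]:[TYS] = 1/2:2 = 1/4

[NYS]:[TYS] = 1/4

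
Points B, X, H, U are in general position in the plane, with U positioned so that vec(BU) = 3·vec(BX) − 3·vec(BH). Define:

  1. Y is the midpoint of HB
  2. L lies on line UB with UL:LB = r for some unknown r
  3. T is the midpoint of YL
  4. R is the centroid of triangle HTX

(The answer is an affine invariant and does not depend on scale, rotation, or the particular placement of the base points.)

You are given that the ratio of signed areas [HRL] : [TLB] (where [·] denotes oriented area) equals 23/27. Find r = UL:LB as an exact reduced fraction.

Work in coordinates with B = (0, 0), X = (1, 0), H = (0, 1), U = (3, -3).
1. Y is the midpoint of HB ⇒ Y = (0, 1/2)
2. With UL:LB = r, write λ = r/(r+1) so L = U + λ·(B−U); L is affine-linear in λ
3. T is the midpoint of YL ⇒ T is an affine combination of earlier points and hence also affine-linear in λ
4. R is the centroid of triangle HTX ⇒ R is an affine combination of earlier points and hence also affine-linear in λ
Every point depending on L is an affine combination of L and λ-independent points, so each such coordinate is linear in λ; the λ² term in each signed area is a multiple of (B−U)×(B−U) = 0, so 2·[HRL] and 2·[TLB] are each linear in λ. Evaluating at λ=0 and λ=1:
  2·[HRL] = -1/4·λ − 1/12,   2·[TLB] = 3/4·λ − 3/4
So [HRL]:[TLB] = (-1/4·λ − 1/12) / (3/4·λ − 3/4). Setting this equal to 23/27:
  -1/4·λ − 1/12 = 23/27·(3/4·λ − 3/4)  ⇒  λ = 5/8
Then r = λ/(1−λ) = (5/8)/(3/8) = 5/3. Check: with r = 5/3, L = (9/8, -9/8) and [HRL]:[TLB] = 23/27 as required.

r = 5/3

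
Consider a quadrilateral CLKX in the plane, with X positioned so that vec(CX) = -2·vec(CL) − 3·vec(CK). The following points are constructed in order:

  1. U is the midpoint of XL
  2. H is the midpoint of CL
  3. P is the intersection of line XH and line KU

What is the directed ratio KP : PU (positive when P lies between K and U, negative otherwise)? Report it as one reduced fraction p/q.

KP:PU = 16/3

Set C = (0, 0), L = (1, 0), K = (0, 1), X = (-2, -3); any affine frame gives the same invariant.
1. U is the midpoint of XL ⇒ U = (-1/2, -3/2)
2. H is the midpoint of CL ⇒ H = (1/2, 0)
3. P is the intersection of line XH and line KU ⇒ P = (-8/19, -21/19)
P = K + t·(U−K) with t = 16/19, so KP:PU = t:(1−t) = 16/19:3/19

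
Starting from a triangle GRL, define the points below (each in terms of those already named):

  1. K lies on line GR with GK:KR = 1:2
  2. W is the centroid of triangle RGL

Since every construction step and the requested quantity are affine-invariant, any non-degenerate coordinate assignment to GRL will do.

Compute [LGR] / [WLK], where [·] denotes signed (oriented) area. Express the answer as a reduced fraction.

[LGR]:[WLK] = 9

Assign G = (0, 0), R = (1, 0), L = (0, 1) — the answer is frame-independent, so this choice is without loss of generality.
1. K lies on line GR with GK:KR = 1:2 ⇒ K = (1/3, 0)
2. W is the centroid of triangle RGL ⇒ W = (1/3, 1/3)
2·[LGR] = 1, 2·[WLK] = 1/9
[LGR]:[WLK] = 1:1/9 = 9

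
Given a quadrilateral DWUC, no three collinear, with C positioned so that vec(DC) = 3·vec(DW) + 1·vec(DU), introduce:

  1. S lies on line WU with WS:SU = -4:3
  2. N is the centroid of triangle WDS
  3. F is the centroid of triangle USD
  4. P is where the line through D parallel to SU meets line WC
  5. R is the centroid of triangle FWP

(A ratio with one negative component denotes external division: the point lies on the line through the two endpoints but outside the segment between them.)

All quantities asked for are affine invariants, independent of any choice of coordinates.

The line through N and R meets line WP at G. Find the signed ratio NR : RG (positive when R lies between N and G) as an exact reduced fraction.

Assign D = (0, 0), W = (1, 0), U = (0, 1), C = (3, 1) — the answer is frame-independent, so this choice is without loss of generality.
1. S lies on line WU with WS:SU = -4:3 ⇒ S = (-3, 4)
2. N is the centroid of triangle WDS ⇒ N = (-2/3, 4/3)
3. F is the centroid of triangle USD ⇒ F = (-1, 5/3)
4. P is where the line through D parallel to SU meets line WC ⇒ P = (1/3, -1/3)
5. R is the centroid of triangle FWP ⇒ R = (1/9, 4/9)
line NR meets WP at G = (15/23, -4/23)
R = N + t·(G−N) with t = 23/39, so NR:RG = 23/39:16/39

NR:RG = 23/16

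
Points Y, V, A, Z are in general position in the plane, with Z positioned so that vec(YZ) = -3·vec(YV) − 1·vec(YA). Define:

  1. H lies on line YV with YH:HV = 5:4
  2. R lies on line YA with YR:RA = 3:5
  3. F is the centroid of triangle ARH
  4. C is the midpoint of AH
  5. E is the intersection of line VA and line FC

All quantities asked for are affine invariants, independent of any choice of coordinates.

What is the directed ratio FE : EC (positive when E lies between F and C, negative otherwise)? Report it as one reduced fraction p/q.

FE:EC = -77/48

Work in coordinates with Y = (0, 0), V = (1, 0), A = (0, 1), Z = (-3, -1).
1. H lies on line YV with YH:HV = 5:4 ⇒ H = (5/9, 0)
2. R lies on line YA with YR:RA = 3:5 ⇒ R = (0, 3/8)
3. F is the centroid of triangle ARH ⇒ F = (5/27, 11/24)
4. C is the midpoint of AH ⇒ C = (5/18, 1/2)
5. E is the intersection of line VA and line FC ⇒ E = (25/58, 33/58)
E = F + t·(C−F) with t = 77/29, so FE:EC = t:(1−t) = 77/29:-48/29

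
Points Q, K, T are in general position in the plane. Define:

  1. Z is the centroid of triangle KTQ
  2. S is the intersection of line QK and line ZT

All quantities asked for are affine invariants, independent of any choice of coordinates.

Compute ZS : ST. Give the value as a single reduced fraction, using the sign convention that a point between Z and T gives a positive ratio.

Work in coordinates with Q = (0, 0), K = (1, 0), T = (0, 1).
1. Z is the centroid of triangle KTQ ⇒ Z = (1/3, 1/3)
2. S is the intersection of line QK and line ZT ⇒ S = (1/2, 0)
S = Z + t·(T−Z) with t = -1/2, so ZS:ST = t:(1−t) = -1/2:3/2

ZS:ST = -1/3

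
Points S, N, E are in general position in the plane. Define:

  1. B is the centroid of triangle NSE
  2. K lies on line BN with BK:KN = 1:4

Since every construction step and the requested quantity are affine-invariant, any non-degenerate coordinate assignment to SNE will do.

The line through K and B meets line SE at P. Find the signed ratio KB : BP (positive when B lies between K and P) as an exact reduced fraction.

Assign S = (0, 0), N = (1, 0), E = (0, 1) — the answer is frame-independent, so this choice is without loss of generality.
1. B is the centroid of triangle NSE ⇒ B = (1/3, 1/3)
2. K lies on line BN with BK:KN = 1:4 ⇒ K = (7/15, 4/15)
line KB meets SE at P = (0, 1/2)
B = K + t·(P−K) with t = 2/7, so KB:BP = 2/7:5/7

KB:BP = 2/5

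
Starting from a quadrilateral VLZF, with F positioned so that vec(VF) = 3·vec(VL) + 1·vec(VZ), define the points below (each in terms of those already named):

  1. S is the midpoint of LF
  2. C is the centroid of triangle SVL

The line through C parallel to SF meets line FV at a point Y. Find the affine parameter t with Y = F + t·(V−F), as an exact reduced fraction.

Work in coordinates with V = (0, 0), L = (1, 0), Z = (0, 1), F = (3, 1).
1. S is the midpoint of LF ⇒ S = (2, 1/2)
2. C is the centroid of triangle SVL ⇒ C = (1, 1/6)
through C parallel to SF: direction (1, 1/2); meets FV at Y = (2, 2/3)
Y = F + t·(V−F) with t = 1/3

t = 1/3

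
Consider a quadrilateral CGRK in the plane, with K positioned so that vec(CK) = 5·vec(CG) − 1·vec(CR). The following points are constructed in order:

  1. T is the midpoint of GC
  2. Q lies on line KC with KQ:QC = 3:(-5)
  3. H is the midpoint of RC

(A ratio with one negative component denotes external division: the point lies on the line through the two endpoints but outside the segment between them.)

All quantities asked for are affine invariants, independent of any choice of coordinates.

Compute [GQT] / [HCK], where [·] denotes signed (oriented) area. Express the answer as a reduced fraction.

Work in coordinates with C = (0, 0), G = (1, 0), R = (0, 1), K = (5, -1).
1. T is the midpoint of GC ⇒ T = (1/2, 0)
2. Q lies on line KC with KQ:QC = 3:(-5) ⇒ Q = (25/2, -5/2)
3. H is the midpoint of RC ⇒ H = (0, 1/2)
2·[GQT] = -5/4, 2·[HCK] = 5/2
[GQT]:[HCK] = -5/4:5/2 = -1/2

[GQT]:[HCK] = -1/2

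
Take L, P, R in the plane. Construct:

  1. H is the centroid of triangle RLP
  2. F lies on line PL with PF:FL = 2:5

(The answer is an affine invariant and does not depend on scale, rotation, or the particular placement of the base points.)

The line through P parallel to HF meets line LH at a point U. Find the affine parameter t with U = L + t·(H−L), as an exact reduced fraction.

Choose coordinates L = (0, 0), P = (1, 0), R = (0, 1).
1. H is the centroid of triangle RLP ⇒ H = (1/3, 1/3)
2. F lies on line PL with PF:FL = 2:5 ⇒ F = (5/7, 0)
through P parallel to HF: direction (8/21, -1/3); meets LH at U = (7/15, 7/15)
U = L + t·(H−L) with t = 7/5

t = 7/5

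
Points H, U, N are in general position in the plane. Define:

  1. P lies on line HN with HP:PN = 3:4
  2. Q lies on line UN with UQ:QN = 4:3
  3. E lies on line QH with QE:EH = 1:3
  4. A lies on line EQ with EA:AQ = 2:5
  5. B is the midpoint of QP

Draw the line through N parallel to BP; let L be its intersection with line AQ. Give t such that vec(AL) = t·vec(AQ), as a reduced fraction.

Choose coordinates H = (0, 0), U = (1, 0), N = (0, 1).
1. P lies on line HN with HP:PN = 3:4 ⇒ P = (0, 3/7)
2. Q lies on line UN with UQ:QN = 4:3 ⇒ Q = (3/7, 4/7)
3. E lies on line QH with QE:EH = 1:3 ⇒ E = (9/28, 3/7)
4. A lies on line EQ with EA:AQ = 2:5 ⇒ A = (69/196, 23/49)
5. B is the midpoint of QP ⇒ B = (3/14, 1/2)
through N parallel to BP: direction (-3/14, -1/14); meets AQ at L = (1, 4/3)
L = A + t·(Q−A) with t = 127/15

t = 127/15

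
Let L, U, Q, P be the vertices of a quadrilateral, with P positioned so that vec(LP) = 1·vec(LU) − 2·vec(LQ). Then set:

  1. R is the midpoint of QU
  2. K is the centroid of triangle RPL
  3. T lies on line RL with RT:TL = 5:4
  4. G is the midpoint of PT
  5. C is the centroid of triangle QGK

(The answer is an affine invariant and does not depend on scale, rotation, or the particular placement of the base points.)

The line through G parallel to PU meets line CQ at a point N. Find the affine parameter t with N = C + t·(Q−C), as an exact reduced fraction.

Set L = (0, 0), U = (1, 0), Q = (0, 1), P = (1, -2); any affine frame gives the same invariant.
1. R is the midpoint of QU ⇒ R = (1/2, 1/2)
2. K is the centroid of triangle RPL ⇒ K = (1/2, -1/2)
3. T lies on line RL with RT:TL = 5:4 ⇒ T = (2/9, 2/9)
4. G is the midpoint of PT ⇒ G = (11/18, -8/9)
5. C is the centroid of triangle QGK ⇒ C = (10/27, -7/54)
through G parallel to PU: direction (0, 2); meets CQ at N = (11/18, -311/360)
N = C + t·(Q−C) with t = -13/20

t = -13/20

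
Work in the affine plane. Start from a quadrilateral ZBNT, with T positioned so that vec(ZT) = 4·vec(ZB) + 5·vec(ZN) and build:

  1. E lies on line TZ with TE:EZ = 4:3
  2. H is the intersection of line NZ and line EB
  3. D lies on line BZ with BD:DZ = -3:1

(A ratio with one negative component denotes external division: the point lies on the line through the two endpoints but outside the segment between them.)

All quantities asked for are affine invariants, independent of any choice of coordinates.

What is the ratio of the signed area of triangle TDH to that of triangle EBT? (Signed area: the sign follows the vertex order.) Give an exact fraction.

Assign Z = (0, 0), B = (1, 0), N = (0, 1), T = (4, 5) — the answer is frame-independent, so this choice is without loss of generality.
1. E lies on line TZ with TE:EZ = 4:3 ⇒ E = (12/7, 15/7)
2. H is the intersection of line NZ and line EB ⇒ H = (0, -3)
3. D lies on line BZ with BD:DZ = -3:1 ⇒ D = (-1/2, 0)
2·[TDH] = 16, 2·[EBT] = 20/7
[TDH]:[EBT] = 16:20/7 = 28/5

[TDH]:[EBT] = 28/5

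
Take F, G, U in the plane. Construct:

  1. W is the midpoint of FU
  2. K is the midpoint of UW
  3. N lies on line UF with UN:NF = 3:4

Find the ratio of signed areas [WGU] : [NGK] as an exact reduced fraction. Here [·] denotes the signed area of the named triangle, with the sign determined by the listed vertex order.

[WGU]:[NGK] = 14/5

Choose coordinates F = (0, 0), G = (1, 0), U = (0, 1).
1. W is the midpoint of FU ⇒ W = (0, 1/2)
2. K is the midpoint of UW ⇒ K = (0, 3/4)
3. N lies on line UF with UN:NF = 3:4 ⇒ N = (0, 4/7)
2·[WGU] = 1/2, 2·[NGK] = 5/28
[WGU]:[NGK] = 1/2:5/28 = 14/5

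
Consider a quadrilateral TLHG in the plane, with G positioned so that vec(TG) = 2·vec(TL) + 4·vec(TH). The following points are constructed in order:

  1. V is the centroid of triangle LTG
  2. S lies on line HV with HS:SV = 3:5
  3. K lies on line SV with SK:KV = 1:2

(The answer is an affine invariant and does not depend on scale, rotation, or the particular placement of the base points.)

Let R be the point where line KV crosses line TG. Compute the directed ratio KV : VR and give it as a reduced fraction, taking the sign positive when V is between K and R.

Set T = (0, 0), L = (1, 0), H = (0, 1), G = (2, 4); any affine frame gives the same invariant.
1. V is the centroid of triangle LTG ⇒ V = (1, 4/3)
2. S lies on line HV with HS:SV = 3:5 ⇒ S = (3/8, 9/8)
3. K lies on line SV with SK:KV = 1:2 ⇒ K = (7/12, 43/36)
line KV meets TG at R = (3/5, 6/5)
V = K + t·(R−K) with t = 25, so KV:VR = 25:-24

KV:VR = -25/24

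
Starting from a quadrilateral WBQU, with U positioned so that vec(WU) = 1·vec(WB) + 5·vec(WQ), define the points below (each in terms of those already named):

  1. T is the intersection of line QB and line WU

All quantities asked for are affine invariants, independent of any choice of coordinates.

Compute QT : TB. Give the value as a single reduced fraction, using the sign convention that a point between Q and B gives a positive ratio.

QT:TB = 1/5

Choose coordinates W = (0, 0), B = (1, 0), Q = (0, 1), U = (1, 5).
1. T is the intersection of line QB and line WU ⇒ T = (1/6, 5/6)
T = Q + t·(B−Q) with t = 1/6, so QT:TB = t:(1−t) = 1/6:5/6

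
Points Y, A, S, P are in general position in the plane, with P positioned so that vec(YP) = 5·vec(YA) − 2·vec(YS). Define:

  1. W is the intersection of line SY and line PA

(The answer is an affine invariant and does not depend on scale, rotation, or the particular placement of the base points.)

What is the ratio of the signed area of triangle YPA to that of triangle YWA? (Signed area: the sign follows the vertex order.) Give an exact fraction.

Set Y = (0, 0), A = (1, 0), S = (0, 1), P = (5, -2); any affine frame gives the same invariant.
1. W is the intersection of line SY and line PA ⇒ W = (0, 1/2)
2·[YPA] = 2, 2·[YWA] = -1/2
[YPA]:[YWA] = 2:-1/2 = -4

[YPA]:[YWA] = -4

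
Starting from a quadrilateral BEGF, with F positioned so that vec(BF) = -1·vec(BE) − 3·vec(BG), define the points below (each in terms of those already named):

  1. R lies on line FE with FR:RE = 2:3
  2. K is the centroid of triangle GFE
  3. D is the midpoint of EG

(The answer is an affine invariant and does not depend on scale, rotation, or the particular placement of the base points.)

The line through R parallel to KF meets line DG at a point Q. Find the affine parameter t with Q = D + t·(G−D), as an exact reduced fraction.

t = -2/5

Choose coordinates B = (0, 0), E = (1, 0), G = (0, 1), F = (-1, -3).
1. R lies on line FE with FR:RE = 2:3 ⇒ R = (-1/5, -9/5)
2. K is the centroid of triangle GFE ⇒ K = (0, -2/3)
3. D is the midpoint of EG ⇒ D = (1/2, 1/2)
through R parallel to KF: direction (-1, -7/3); meets DG at Q = (7/10, 3/10)
Q = D + t·(G−D) with t = -2/5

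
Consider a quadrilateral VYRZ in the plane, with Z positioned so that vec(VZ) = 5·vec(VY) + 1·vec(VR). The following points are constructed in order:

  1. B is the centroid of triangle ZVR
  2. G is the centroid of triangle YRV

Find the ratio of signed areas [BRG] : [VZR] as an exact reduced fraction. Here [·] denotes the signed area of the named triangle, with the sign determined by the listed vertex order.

Choose coordinates V = (0, 0), Y = (1, 0), R = (0, 1), Z = (5, 1).
1. B is the centroid of triangle ZVR ⇒ B = (5/3, 2/3)
2. G is the centroid of triangle YRV ⇒ G = (1/3, 1/3)
2·[BRG] = 1, 2·[VZR] = 5
[BRG]:[VZR] = 1:5 = 1/5

[BRG]:[VZR] = 1/5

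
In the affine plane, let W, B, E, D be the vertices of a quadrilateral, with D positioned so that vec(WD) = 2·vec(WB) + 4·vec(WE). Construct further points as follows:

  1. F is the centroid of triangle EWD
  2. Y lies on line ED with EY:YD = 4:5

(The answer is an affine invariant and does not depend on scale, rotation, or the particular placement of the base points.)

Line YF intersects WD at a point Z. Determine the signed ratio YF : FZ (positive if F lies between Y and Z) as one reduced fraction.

YF:FZ = 2/3

Assign W = (0, 0), B = (1, 0), E = (0, 1), D = (2, 4) — the answer is frame-independent, so this choice is without loss of generality.
1. F is the centroid of triangle EWD ⇒ F = (2/3, 5/3)
2. Y lies on line ED with EY:YD = 4:5 ⇒ Y = (8/9, 7/3)
line YF meets WD at Z = (1/3, 2/3)
F = Y + t·(Z−Y) with t = 2/5, so YF:FZ = 2/5:3/5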